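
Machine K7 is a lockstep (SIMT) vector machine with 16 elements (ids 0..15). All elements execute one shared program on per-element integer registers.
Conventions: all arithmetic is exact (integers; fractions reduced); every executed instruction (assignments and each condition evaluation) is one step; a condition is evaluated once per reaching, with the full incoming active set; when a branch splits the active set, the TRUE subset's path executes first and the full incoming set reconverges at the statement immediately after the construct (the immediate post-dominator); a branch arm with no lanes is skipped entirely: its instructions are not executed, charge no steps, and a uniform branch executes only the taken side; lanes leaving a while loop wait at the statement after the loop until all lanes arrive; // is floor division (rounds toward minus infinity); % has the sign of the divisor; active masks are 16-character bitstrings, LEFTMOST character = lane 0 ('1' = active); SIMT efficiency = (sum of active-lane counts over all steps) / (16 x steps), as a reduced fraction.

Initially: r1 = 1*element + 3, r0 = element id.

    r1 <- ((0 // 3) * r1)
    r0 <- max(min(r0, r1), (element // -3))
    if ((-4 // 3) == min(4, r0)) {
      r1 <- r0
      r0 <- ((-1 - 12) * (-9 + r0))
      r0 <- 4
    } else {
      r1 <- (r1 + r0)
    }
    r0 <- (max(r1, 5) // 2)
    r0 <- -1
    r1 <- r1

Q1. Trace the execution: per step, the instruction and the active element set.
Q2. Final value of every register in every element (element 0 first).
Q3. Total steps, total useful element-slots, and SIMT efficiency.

step 0: r1 <- ((0 // 3) * r1)        1111111111111111
step 1: r0 <- max(min(r0, r1), (element // -3)) 1111111111111111
step 2: eval ((-4 // 3) == min(4, r0)) 1111111111111111
step 3: r1 <- (r1 + r0)              1111111111111111
step 4: r0 <- (max(r1, 5) // 2)      1111111111111111
step 5: r0 <- -1                     1111111111111111
step 6: r1 <- r1                     1111111111111111

Answer: 7 steps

r1: 0,0,0,0,0,0,0,0,0,0,0,0,0,0,0,0
r0: -1,-1,-1,-1,-1,-1,-1,-1,-1,-1,-1,-1,-1,-1,-1,-1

steps = 7; useful = 112; efficiency = 112/112 = 1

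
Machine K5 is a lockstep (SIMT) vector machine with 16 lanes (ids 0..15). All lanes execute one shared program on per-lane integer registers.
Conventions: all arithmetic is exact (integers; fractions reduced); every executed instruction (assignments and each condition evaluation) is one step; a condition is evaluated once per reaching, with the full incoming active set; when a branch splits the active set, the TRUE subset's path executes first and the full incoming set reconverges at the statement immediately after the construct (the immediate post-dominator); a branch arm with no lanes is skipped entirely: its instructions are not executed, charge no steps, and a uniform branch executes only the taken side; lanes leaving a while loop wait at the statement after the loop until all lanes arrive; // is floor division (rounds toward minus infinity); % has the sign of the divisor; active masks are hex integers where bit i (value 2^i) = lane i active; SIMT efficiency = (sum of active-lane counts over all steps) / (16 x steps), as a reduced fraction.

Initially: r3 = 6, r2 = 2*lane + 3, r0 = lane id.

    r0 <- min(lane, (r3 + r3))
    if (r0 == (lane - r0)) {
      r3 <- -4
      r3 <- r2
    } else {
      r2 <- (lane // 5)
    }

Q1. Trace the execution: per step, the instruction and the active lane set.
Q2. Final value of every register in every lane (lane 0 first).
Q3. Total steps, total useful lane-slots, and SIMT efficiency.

step 0: r0 <- min(lane, (r3 + r3))   0xffff
step 1: eval (r0 == (lane - r0))     0xffff
step 2: r3 <- -4                     0x0001
step 3: r3 <- r2                     0x0001
step 4: r2 <- (lane // 5)            0xfffe

Answer: 5 steps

r3: 3,6,6,6,6,6,6,6,6,6,6,6,6,6,6,6
r2: 3,0,0,0,0,1,1,1,1,1,2,2,2,2,2,3
r0: 0,1,2,3,4,5,6,7,8,9,10,11,12,12,12,12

steps = 5; useful = 49; efficiency = 49/80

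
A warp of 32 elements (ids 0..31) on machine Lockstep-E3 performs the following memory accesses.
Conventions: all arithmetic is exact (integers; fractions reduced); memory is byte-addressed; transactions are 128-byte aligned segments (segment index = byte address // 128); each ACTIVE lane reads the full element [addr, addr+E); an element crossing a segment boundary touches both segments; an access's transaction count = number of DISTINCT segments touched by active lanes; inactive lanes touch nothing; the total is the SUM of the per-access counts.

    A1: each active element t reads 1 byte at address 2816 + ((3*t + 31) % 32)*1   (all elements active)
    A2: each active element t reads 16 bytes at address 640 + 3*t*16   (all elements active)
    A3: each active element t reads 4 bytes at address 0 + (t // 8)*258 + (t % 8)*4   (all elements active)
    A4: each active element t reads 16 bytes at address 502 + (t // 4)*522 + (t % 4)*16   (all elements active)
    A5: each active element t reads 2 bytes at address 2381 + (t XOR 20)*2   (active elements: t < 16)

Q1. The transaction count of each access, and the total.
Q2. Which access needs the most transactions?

A1: 1 transaction
A2: 12 transactions
A3: 4 transactions
A4: 9 transactions
A5: 2 transactions

Answer: 1,12,4,9,2; total 28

Answer: A2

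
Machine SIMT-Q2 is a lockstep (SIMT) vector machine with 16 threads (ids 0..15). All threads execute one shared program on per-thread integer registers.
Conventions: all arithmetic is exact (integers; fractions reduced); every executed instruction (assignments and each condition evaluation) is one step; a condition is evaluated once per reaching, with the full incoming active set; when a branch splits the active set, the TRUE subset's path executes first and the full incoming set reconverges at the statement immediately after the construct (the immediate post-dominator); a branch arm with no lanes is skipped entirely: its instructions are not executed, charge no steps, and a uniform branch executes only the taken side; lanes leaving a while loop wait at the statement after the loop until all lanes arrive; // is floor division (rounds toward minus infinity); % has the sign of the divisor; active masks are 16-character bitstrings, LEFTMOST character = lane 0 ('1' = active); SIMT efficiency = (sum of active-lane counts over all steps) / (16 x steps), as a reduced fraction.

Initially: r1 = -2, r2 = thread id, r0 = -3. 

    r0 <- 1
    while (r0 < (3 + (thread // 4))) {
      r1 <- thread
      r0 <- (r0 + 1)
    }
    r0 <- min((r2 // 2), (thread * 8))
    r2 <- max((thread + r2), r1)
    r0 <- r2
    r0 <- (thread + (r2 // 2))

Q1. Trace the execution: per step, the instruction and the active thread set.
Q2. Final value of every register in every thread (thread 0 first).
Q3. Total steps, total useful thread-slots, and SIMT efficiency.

step 0: r0 <- 1                      1111111111111111
step 1: eval (r0 < (3 + (thread // 4))) 1111111111111111
step 2: r1 <- thread                 1111111111111111
step 3: r0 <- (r0 + 1)               1111111111111111
step 4: eval (r0 < (3 + (thread // 4))) 1111111111111111
step 5: r1 <- thread                 1111111111111111
step 6: r0 <- (r0 + 1)               1111111111111111
step 7: eval (r0 < (3 + (thread // 4))) 1111111111111111
step 8: r1 <- thread                 0000111111111111
step 9: r0 <- (r0 + 1)               0000111111111111
step 10: eval (r0 < (3 + (thread // 4))) 0000111111111111
step 11: r1 <- thread                 0000000011111111
step 12: r0 <- (r0 + 1)               0000000011111111
step 13: eval (r0 < (3 + (thread // 4))) 0000000011111111
step 14: r1 <- thread                 0000000000001111
step 15: r0 <- (r0 + 1)               0000000000001111
step 16: eval (r0 < (3 + (thread // 4))) 0000000000001111
step 17: r0 <- min((r2 // 2), (thread * 8)) 1111111111111111
step 18: r2 <- max((thread + r2), r1) 1111111111111111
step 19: r0 <- r2                     1111111111111111
step 20: r0 <- (thread + (r2 // 2))   1111111111111111

Answer: 21 steps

r1: 0,1,2,3,4,5,6,7,8,9,10,11,12,13,14,15
r2: 0,2,4,6,8,10,12,14,16,18,20,22,24,26,28,30
r0: 0,2,4,6,8,10,12,14,16,18,20,22,24,26,28,30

steps = 21; useful = 264; efficiency = 264/336 = 11/14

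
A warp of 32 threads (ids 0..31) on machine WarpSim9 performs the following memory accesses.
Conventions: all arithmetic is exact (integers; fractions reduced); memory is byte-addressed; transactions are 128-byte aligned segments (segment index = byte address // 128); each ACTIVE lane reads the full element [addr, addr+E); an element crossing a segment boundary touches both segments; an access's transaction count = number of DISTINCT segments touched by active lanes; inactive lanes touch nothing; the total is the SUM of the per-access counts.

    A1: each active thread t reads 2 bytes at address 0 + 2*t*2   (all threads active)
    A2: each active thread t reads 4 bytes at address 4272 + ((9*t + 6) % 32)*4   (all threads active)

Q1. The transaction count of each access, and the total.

A1: 1 transaction
A2: 2 transactions

Answer: 1,2; total 3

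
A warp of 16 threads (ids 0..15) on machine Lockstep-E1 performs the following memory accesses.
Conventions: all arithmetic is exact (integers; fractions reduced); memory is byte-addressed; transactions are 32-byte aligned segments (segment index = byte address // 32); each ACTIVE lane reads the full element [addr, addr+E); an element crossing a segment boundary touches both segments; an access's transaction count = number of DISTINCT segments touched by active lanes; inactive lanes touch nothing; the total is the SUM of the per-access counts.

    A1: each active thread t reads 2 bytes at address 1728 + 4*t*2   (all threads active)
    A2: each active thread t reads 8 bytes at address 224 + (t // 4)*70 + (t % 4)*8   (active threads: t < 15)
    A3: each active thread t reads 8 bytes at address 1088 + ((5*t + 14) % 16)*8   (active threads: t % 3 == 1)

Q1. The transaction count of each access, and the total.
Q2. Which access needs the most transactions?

A1: 4 transactions
A2: 7 transactions
A3: 2 transactions

Answer: 4,7,2; total 13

Answer: A2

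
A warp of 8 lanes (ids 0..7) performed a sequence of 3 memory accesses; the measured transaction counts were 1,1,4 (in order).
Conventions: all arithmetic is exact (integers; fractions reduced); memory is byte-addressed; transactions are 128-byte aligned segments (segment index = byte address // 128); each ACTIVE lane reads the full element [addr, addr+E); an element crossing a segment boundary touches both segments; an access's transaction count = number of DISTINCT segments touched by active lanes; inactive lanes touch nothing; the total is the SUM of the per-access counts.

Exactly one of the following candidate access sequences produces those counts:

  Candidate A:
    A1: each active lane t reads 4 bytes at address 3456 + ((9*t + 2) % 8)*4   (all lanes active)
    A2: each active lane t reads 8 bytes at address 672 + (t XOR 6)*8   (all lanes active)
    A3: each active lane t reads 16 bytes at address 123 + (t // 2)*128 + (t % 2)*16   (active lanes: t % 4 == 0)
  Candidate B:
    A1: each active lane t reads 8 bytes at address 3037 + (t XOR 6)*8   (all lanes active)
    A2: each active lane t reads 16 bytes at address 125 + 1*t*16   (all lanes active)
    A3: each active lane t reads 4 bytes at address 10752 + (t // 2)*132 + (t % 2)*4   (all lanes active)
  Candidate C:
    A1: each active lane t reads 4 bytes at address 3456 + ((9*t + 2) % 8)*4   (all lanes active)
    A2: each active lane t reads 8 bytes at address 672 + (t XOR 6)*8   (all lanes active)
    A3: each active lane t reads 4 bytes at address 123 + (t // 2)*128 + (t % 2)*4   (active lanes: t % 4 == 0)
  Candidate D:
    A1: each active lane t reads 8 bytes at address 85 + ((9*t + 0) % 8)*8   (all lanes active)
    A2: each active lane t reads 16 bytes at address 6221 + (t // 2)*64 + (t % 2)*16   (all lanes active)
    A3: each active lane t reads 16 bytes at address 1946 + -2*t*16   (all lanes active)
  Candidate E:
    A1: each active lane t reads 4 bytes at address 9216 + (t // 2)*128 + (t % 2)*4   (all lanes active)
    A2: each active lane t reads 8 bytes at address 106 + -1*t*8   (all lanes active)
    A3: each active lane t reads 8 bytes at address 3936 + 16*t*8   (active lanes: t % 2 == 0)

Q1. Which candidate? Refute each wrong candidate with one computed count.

B: A1 gives 2 transactions, not 1
C: A3 gives 2 transactions, not 4
D: A1 gives 2 transactions, not 1
E: A1 gives 4 transactions, not 1
A: all counts match (1,1,4)

Answer: A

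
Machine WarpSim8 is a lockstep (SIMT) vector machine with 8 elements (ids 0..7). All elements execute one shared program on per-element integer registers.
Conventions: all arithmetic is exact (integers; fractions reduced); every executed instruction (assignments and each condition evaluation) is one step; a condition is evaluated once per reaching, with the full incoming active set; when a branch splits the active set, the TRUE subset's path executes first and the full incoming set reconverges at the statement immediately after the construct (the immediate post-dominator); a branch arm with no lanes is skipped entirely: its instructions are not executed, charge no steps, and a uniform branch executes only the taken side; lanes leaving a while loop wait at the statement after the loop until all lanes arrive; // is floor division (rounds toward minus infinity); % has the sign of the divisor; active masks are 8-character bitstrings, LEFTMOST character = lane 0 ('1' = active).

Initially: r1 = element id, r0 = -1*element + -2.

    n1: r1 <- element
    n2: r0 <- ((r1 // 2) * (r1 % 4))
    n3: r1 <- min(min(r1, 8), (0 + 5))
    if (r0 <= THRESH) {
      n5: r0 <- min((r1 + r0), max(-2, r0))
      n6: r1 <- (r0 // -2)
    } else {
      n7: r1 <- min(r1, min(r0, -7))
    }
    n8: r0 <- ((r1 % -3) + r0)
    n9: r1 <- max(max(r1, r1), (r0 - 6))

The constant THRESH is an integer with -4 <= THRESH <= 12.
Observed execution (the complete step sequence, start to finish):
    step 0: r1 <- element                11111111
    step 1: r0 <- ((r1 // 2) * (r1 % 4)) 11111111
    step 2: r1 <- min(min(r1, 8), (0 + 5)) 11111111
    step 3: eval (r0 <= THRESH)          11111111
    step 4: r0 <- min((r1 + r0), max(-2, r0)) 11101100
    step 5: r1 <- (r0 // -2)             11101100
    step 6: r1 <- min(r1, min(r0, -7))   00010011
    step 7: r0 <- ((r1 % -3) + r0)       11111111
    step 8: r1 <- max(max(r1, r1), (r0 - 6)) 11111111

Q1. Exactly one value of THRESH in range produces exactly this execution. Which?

Answer: THRESH = 2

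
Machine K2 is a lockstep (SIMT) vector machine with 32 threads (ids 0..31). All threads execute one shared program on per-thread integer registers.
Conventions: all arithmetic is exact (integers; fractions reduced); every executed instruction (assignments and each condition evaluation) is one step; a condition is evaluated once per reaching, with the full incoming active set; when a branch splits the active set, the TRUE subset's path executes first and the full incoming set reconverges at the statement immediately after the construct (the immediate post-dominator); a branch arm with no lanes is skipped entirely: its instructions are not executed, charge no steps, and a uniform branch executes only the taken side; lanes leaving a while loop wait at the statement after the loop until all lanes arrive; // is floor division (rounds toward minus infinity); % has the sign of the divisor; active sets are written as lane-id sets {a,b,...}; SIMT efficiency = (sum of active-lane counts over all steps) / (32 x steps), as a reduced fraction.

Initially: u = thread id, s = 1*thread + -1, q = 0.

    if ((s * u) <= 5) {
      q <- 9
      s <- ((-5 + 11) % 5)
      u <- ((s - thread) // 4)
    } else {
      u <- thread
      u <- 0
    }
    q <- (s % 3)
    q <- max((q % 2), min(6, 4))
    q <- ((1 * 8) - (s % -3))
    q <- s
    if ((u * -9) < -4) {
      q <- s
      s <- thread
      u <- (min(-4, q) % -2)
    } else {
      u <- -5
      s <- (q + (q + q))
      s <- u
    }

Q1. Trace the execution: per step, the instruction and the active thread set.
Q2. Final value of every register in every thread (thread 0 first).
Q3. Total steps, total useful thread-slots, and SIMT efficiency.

step 0: eval ((s * u) <= 5)          {0,1,2,3,4,5,6,7,8,9,10,11,12,13,14,15,16,17,18,19,20,21,22,23,24,25,26,27,28,29,30,31}
step 1: q <- 9                       {0,1,2}
step 2: s <- ((-5 + 11) % 5)         {0,1,2}
step 3: u <- ((s - thread) // 4)     {0,1,2}
step 4: u <- thread                  {3,4,5,6,7,8,9,10,11,12,13,14,15,16,17,18,19,20,21,22,23,24,25,26,27,28,29,30,31}
step 5: u <- 0                       {3,4,5,6,7,8,9,10,11,12,13,14,15,16,17,18,19,20,21,22,23,24,25,26,27,28,29,30,31}
step 6: q <- (s % 3)                 {0,1,2,3,4,5,6,7,8,9,10,11,12,13,14,15,16,17,18,19,20,21,22,23,24,25,26,27,28,29,30,31}
step 7: q <- max((q % 2), min(6, 4)) {0,1,2,3,4,5,6,7,8,9,10,11,12,13,14,15,16,17,18,19,20,21,22,23,24,25,26,27,28,29,30,31}
step 8: q <- ((1 * 8) - (s % -3))    {0,1,2,3,4,5,6,7,8,9,10,11,12,13,14,15,16,17,18,19,20,21,22,23,24,25,26,27,28,29,30,31}
step 9: q <- s                       {0,1,2,3,4,5,6,7,8,9,10,11,12,13,14,15,16,17,18,19,20,21,22,23,24,25,26,27,28,29,30,31}
step 10: eval ((u * -9) < -4)         {0,1,2,3,4,5,6,7,8,9,10,11,12,13,14,15,16,17,18,19,20,21,22,23,24,25,26,27,28,29,30,31}
step 11: u <- -5                      {0,1,2,3,4,5,6,7,8,9,10,11,12,13,14,15,16,17,18,19,20,21,22,23,24,25,26,27,28,29,30,31}
step 12: s <- (q + (q + q))           {0,1,2,3,4,5,6,7,8,9,10,11,12,13,14,15,16,17,18,19,20,21,22,23,24,25,26,27,28,29,30,31}
step 13: s <- u                       {0,1,2,3,4,5,6,7,8,9,10,11,12,13,14,15,16,17,18,19,20,21,22,23,24,25,26,27,28,29,30,31}

Answer: 14 steps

u: -5,-5,-5,-5,-5,-5,-5,-5,-5,-5,-5,-5,-5,-5,-5,-5,-5,-5,-5,-5,-5,-5,-5,-5,-5,-5,-5,-5,-5,-5,-5,-5
s: -5,-5,-5,-5,-5,-5,-5,-5,-5,-5,-5,-5,-5,-5,-5,-5,-5,-5,-5,-5,-5,-5,-5,-5,-5,-5,-5,-5,-5,-5,-5,-5
q: 1,1,1,2,3,4,5,6,7,8,9,10,11,12,13,14,15,16,17,18,19,20,21,22,23,24,25,26,27,28,29,30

steps = 14; useful = 355; efficiency = 355/448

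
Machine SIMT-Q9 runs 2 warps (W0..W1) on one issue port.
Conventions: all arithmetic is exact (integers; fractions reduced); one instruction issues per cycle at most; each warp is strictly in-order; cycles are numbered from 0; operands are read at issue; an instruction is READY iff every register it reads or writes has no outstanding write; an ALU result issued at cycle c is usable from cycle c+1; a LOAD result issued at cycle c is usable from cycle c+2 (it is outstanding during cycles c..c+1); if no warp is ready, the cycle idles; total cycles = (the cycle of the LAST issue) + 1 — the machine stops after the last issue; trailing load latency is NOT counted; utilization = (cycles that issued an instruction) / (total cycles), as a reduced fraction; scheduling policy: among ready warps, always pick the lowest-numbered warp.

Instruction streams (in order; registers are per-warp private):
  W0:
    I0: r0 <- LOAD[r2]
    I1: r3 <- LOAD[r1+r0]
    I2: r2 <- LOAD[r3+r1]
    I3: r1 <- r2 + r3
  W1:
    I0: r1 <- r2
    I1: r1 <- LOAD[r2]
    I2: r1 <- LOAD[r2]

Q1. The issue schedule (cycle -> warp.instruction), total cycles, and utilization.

cycle 0: W0.I0
cycle 1: W1.I0
cycle 2: W0.I1
cycle 3: W1.I1
cycle 4: W0.I2
cycle 5: W1.I2
cycle 6: W0.I3

Answer: 7 cycles, utilization 1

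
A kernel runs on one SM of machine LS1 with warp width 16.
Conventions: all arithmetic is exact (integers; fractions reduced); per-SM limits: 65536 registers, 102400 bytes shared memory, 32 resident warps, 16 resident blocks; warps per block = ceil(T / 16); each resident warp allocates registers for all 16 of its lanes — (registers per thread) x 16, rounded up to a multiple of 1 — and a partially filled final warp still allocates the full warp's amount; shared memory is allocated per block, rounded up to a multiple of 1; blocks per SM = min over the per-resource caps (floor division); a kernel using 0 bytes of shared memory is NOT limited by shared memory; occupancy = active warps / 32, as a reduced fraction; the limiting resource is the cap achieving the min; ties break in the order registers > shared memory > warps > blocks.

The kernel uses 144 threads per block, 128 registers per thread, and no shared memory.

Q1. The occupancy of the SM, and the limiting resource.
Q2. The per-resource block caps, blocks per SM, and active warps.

Answer: occupancy 27/32, limited by registers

registers: 3 blocks
shared memory: no limit (kernel uses none)
warps: 3 blocks
blocks: 16 blocks

Answer: 3 blocks, 27 active warps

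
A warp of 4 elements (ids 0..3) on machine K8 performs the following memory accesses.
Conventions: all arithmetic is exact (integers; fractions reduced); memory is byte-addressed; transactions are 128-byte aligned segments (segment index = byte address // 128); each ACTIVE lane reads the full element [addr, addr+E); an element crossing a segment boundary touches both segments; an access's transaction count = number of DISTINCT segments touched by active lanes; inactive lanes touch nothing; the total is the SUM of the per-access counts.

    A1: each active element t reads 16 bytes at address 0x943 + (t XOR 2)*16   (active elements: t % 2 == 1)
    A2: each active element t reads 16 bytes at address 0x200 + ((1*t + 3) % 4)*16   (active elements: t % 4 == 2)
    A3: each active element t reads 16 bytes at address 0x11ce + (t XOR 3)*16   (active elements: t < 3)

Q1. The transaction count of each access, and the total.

A1: 2 transactions
A2: 1 transaction
A3: 2 transactions

Answer: 2,1,2; total 5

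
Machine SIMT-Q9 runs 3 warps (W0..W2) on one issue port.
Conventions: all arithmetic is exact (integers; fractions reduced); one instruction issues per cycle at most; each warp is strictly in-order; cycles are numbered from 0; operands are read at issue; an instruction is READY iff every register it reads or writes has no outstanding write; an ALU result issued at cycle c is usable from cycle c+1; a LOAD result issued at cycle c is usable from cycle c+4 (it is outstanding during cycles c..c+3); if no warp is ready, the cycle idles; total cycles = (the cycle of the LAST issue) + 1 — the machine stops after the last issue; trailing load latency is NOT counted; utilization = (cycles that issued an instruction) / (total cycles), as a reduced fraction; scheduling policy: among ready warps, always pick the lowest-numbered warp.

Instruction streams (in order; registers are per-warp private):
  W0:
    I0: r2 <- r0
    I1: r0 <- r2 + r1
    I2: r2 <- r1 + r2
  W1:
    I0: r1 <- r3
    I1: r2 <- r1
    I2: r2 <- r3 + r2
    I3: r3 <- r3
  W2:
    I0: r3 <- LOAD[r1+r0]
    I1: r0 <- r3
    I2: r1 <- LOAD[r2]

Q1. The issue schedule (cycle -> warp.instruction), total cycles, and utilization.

cycle 0: W0.I0
cycle 1: W0.I1
cycle 2: W0.I2
cycle 3: W1.I0
cycle 4: W1.I1
cycle 5: W1.I2
cycle 6: W1.I3
cycle 7: W2.I0
cycle 8: idle
cycle 9: idle
cycle 10: idle
cycle 11: W2.I1
cycle 12: W2.I2

Answer: 13 cycles, utilization 10/13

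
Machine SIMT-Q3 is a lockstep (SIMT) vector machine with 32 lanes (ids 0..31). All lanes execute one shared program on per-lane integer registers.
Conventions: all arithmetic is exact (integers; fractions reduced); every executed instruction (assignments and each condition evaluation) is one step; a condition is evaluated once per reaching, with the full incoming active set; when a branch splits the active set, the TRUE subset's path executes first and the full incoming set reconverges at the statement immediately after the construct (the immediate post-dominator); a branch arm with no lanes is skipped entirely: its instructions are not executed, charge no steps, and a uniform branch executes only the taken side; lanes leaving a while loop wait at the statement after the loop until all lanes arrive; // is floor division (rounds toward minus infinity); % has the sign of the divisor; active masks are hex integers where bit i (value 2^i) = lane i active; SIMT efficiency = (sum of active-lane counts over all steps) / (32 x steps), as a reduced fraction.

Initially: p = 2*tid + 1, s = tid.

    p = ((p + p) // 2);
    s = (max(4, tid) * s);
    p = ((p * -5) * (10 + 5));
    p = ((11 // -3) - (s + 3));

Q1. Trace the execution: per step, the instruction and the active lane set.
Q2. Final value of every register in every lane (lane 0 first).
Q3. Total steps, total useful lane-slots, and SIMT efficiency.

step 0: p <- ((p + p) // 2)          0xffffffff
step 1: s <- (max(4, tid) * s)       0xffffffff
step 2: p <- ((p * -5) * (10 + 5))   0xffffffff
step 3: p <- ((11 // -3) - (s + 3))  0xffffffff

Answer: 4 steps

p: -7,-11,-15,-19,-23,-32,-43,-56,-71,-88,-107,-128,-151,-176,-203,-232,-263,-296,-331,-368,-407,-448,-491,-536,-583,-632,-683,-736,-791,-848,-907,-968
s: 0,4,8,12,16,25,36,49,64,81,100,121,144,169,196,225,256,289,324,361,400,441,484,529,576,625,676,729,784,841,900,961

steps = 4; useful = 128; efficiency = 128/128 = 1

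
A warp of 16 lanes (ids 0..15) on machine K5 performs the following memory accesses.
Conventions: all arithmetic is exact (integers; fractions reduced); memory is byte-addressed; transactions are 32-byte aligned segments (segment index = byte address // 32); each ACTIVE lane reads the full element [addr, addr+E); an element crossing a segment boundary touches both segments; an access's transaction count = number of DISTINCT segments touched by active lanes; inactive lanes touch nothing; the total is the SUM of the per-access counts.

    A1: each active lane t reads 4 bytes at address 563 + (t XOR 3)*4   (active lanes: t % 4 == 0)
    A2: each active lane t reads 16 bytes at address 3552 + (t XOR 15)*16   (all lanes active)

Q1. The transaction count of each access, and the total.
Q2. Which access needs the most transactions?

A1: 3 transactions
A2: 8 transactions

Answer: 3,8; total 11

Answer: A2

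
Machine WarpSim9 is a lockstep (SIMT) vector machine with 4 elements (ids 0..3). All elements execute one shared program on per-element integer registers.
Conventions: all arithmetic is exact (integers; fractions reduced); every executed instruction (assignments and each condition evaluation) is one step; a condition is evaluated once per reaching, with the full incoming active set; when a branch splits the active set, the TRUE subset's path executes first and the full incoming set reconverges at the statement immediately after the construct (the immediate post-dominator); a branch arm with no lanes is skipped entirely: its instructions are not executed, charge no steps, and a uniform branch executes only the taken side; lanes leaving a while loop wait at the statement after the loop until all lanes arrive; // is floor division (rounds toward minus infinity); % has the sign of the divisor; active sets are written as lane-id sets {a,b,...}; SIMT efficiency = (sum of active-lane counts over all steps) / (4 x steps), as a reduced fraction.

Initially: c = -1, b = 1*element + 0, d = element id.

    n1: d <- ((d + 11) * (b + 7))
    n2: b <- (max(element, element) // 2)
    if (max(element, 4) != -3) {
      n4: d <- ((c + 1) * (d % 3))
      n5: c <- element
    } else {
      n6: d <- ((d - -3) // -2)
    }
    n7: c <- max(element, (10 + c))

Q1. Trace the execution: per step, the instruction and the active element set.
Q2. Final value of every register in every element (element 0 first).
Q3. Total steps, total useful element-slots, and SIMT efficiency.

step 0: d <- ((d + 11) * (b + 7))    {0,1,2,3}
step 1: b <- (max(element, element) // 2) {0,1,2,3}
step 2: eval (max(element, 4) != -3) {0,1,2,3}
step 3: d <- ((c + 1) * (d % 3))     {0,1,2,3}
step 4: c <- element                 {0,1,2,3}
step 5: c <- max(element, (10 + c))  {0,1,2,3}

Answer: 6 steps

c: 10,11,12,13
b: 0,0,1,1
d: 0,0,0,0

steps = 6; useful = 24; efficiency = 24/24 = 1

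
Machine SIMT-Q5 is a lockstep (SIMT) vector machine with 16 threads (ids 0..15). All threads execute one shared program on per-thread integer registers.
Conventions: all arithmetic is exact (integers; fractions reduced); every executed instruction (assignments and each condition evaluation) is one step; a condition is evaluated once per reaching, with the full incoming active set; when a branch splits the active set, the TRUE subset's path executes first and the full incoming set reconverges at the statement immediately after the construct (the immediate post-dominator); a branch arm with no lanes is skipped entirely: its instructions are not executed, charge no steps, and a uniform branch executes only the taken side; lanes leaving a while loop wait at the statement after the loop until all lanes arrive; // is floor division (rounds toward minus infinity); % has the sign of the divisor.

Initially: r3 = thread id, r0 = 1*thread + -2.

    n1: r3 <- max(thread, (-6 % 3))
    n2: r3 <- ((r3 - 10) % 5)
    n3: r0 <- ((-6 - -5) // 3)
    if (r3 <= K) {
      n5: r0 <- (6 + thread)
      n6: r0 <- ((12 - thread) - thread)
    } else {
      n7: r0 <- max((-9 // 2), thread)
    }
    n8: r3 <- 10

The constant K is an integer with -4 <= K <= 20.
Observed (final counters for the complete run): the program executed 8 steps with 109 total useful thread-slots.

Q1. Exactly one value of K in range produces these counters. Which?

Answer: K = 3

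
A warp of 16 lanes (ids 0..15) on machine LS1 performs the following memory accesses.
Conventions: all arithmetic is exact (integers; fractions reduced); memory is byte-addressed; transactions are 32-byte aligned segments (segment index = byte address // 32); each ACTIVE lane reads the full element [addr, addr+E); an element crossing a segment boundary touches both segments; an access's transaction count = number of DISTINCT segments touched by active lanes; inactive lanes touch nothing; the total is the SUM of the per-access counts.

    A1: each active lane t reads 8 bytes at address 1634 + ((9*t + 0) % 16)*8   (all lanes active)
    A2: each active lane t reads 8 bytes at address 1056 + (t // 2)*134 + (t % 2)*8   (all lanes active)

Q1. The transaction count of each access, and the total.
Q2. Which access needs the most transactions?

A1: 5 transactions
A2: 11 transactions

Answer: 5,11; total 16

Answer: A2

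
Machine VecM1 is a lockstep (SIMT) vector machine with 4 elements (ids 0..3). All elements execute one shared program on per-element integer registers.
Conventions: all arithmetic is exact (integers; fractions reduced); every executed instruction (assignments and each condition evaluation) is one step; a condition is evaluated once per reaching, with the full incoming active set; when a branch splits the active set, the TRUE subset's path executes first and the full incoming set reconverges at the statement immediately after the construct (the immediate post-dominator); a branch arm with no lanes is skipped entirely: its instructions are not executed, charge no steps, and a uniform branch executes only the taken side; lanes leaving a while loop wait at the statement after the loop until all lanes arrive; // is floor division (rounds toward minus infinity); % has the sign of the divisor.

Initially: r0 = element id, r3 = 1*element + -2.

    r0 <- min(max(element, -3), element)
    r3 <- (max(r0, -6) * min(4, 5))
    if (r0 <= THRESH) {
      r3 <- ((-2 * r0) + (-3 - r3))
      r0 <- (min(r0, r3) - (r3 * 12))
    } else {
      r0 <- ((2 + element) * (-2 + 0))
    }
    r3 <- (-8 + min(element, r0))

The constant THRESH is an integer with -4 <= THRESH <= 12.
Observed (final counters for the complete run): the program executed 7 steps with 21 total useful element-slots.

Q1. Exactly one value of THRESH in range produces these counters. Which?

Answer: THRESH = 0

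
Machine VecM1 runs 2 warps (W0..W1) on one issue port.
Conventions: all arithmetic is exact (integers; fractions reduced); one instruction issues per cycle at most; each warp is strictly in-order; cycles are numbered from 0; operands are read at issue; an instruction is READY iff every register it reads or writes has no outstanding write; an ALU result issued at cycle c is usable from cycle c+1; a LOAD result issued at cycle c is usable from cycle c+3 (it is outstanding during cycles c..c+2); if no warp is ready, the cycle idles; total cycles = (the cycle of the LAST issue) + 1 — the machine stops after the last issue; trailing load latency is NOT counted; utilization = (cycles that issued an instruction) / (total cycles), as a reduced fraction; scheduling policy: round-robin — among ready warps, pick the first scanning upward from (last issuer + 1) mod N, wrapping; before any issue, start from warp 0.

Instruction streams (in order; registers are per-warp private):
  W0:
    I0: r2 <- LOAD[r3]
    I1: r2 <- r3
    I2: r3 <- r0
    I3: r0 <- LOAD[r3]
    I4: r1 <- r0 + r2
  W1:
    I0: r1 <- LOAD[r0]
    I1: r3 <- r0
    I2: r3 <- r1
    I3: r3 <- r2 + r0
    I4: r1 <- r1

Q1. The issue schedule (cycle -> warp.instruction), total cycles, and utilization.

cycle 0: W0.I0
cycle 1: W1.I0
cycle 2: W1.I1
cycle 3: W0.I1
cycle 4: W1.I2
cycle 5: W0.I2
cycle 6: W1.I3
cycle 7: W0.I3
cycle 8: W1.I4
cycle 9: idle
cycle 10: W0.I4

Answer: 11 cycles, utilization 10/11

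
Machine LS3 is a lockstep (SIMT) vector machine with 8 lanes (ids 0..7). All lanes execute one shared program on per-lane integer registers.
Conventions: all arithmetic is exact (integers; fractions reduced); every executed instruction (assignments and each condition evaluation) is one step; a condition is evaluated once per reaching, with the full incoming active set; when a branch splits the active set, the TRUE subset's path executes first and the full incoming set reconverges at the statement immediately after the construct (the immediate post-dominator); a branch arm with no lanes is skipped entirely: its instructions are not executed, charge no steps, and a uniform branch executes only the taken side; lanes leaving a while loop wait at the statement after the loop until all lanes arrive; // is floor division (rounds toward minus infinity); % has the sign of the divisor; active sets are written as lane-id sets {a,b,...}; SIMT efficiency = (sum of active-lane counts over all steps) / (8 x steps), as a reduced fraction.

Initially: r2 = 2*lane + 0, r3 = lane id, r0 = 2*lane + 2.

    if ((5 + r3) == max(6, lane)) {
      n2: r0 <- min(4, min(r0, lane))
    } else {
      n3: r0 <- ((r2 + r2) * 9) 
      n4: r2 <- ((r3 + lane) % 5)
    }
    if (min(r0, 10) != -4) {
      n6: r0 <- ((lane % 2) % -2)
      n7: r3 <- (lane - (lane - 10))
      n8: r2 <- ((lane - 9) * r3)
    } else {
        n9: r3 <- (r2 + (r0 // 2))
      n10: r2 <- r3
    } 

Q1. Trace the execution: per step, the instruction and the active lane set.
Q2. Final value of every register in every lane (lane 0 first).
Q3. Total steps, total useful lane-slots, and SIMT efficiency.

step 0: eval ((5 + r3) == max(6, lane)) {0,1,2,3,4,5,6,7}
step 1: r0 <- min(4, min(r0, lane))  {1}
step 2: r0 <- ((r2 + r2) * 9)        {0,2,3,4,5,6,7}
step 3: r2 <- ((r3 + lane) % 5)      {0,2,3,4,5,6,7}
step 4: eval (min(r0, 10) != -4)     {0,1,2,3,4,5,6,7}
step 5: r0 <- ((lane % 2) % -2)      {0,1,2,3,4,5,6,7}
step 6: r3 <- (lane - (lane - 10))   {0,1,2,3,4,5,6,7}
step 7: r2 <- ((lane - 9) * r3)      {0,1,2,3,4,5,6,7}

Answer: 8 steps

r2: -90,-80,-70,-60,-50,-40,-30,-20
r3: 10,10,10,10,10,10,10,10
r0: 0,-1,0,-1,0,-1,0,-1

steps = 8; useful = 55; efficiency = 55/64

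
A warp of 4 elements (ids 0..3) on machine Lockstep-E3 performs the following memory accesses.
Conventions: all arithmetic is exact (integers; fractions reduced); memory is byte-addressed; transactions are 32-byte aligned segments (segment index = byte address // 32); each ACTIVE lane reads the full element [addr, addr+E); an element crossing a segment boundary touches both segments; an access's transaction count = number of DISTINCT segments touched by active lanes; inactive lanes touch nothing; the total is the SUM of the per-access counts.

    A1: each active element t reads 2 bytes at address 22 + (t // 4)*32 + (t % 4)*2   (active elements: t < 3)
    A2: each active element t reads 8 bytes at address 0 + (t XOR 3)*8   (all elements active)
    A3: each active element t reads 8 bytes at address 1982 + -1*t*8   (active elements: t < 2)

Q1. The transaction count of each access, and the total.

A1: 1 transaction
A2: 1 transaction
A3: 2 transactions

Answer: 1,1,2; total 4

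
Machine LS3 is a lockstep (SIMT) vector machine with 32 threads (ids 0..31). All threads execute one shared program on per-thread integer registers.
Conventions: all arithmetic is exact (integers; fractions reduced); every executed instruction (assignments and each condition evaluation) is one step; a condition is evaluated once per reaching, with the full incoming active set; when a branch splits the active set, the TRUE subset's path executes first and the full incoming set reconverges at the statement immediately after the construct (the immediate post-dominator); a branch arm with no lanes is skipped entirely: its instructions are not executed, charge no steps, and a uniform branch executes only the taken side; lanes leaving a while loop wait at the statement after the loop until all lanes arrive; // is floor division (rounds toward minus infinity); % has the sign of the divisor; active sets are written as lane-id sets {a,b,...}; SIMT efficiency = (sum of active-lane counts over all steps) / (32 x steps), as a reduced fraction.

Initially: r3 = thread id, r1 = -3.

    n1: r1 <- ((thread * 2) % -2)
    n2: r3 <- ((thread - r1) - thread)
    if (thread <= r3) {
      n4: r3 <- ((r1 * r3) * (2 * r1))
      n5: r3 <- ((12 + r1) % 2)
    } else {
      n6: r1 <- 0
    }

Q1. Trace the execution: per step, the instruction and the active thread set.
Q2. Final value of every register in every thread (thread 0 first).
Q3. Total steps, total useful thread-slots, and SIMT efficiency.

step 0: r1 <- ((thread * 2) % -2)    {0,1,2,3,4,5,6,7,8,9,10,11,12,13,14,15,16,17,18,19,20,21,22,23,24,25,26,27,28,29,30,31}
step 1: r3 <- ((thread - r1) - thread) {0,1,2,3,4,5,6,7,8,9,10,11,12,13,14,15,16,17,18,19,20,21,22,23,24,25,26,27,28,29,30,31}
step 2: eval (thread <= r3)          {0,1,2,3,4,5,6,7,8,9,10,11,12,13,14,15,16,17,18,19,20,21,22,23,24,25,26,27,28,29,30,31}
step 3: r3 <- ((r1 * r3) * (2 * r1)) {0}
step 4: r3 <- ((12 + r1) % 2)        {0}
step 5: r1 <- 0                      {1,2,3,4,5,6,7,8,9,10,11,12,13,14,15,16,17,18,19,20,21,22,23,24,25,26,27,28,29,30,31}

Answer: 6 steps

r3: 0,0,0,0,0,0,0,0,0,0,0,0,0,0,0,0,0,0,0,0,0,0,0,0,0,0,0,0,0,0,0,0
r1: 0,0,0,0,0,0,0,0,0,0,0,0,0,0,0,0,0,0,0,0,0,0,0,0,0,0,0,0,0,0,0,0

steps = 6; useful = 129; efficiency = 129/192 = 43/64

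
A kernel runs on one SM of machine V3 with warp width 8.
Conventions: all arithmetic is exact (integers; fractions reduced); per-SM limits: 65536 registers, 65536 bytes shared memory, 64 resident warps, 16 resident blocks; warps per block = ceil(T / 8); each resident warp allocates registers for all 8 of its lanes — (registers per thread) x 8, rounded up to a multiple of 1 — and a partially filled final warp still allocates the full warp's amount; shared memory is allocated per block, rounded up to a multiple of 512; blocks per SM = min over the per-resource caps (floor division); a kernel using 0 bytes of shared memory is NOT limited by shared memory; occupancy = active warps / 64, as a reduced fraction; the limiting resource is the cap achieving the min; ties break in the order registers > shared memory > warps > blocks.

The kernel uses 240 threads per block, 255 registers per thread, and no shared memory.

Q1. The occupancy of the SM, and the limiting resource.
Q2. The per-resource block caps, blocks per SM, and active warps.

Answer: occupancy 15/32, limited by registers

registers: 1 block
shared memory: no limit (kernel uses none)
warps: 2 blocks
blocks: 16 blocks

Answer: 1 block, 30 active warps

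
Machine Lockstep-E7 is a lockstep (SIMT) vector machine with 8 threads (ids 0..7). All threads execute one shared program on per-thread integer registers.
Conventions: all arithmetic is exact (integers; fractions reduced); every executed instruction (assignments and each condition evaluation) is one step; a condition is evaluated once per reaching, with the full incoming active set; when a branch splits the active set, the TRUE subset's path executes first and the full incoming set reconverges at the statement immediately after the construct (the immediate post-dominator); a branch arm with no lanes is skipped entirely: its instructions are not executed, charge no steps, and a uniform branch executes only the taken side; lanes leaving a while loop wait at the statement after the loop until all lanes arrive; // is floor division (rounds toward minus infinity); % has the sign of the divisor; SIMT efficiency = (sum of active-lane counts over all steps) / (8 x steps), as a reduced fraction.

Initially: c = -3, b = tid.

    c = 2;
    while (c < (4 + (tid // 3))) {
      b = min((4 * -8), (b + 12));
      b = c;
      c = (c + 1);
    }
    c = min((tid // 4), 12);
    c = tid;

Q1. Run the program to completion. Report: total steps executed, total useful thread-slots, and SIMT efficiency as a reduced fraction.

Answer: 20 steps, 124 useful, 31/40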